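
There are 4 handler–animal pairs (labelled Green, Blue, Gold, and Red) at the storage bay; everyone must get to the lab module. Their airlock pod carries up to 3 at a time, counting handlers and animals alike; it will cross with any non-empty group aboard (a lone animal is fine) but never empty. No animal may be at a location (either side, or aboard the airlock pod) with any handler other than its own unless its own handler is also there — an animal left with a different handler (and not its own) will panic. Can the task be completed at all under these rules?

Yes

1. animal Green and handler Green cross → the lab module.
2. handler Green crosses ← the storage bay.
3. animal Blue, handler Blue, and handler Green cross → the lab module.
4. animal Green and handler Green cross ← the storage bay.
5. handler Gold, handler Green, and handler Red cross → the lab module.
6. animal Blue crosses ← the storage bay.
7. animal Blue and animal Green cross → the lab module.
8. animal Green crosses ← the storage bay.
9. animal Gold, animal Green, and animal Red cross → the lab module.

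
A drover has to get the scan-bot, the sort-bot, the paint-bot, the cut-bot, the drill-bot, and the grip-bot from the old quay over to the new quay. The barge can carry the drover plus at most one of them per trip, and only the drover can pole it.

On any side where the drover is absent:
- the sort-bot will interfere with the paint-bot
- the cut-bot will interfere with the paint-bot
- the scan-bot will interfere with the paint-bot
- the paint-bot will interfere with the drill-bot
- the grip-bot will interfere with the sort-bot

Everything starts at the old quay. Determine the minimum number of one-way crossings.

Whatever the first load, the items left behind include a forbidden pair without the drover. No opening move is safe, so no plan exists.

impossible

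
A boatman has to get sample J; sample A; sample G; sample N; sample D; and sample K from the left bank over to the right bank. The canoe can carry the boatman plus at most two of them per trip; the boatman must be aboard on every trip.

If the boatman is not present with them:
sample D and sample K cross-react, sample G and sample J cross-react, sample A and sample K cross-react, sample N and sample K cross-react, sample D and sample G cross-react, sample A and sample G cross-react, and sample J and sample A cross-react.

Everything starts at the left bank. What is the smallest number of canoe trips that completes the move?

Whatever the first load, the items left behind include a forbidden pair without the boatman. No opening move is safe, so no plan exists.

impossible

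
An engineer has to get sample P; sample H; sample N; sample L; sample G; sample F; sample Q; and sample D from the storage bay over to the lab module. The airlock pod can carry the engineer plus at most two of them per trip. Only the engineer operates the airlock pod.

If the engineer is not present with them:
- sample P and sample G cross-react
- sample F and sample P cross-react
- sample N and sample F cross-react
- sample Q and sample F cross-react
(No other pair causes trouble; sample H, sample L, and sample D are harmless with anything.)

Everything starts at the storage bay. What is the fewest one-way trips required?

9

Counting alone: the engineer can take at most 2 across per trip to the lab module, so moving all 8 needs at least 4 loaded trips out, with a return between consecutive ones — at least 7 crossings.
The safety rule pushes this higher. Following every safe sequence of crossings, the most of the 8 that can be at the lab module as the airlock pod arrives there on crossing 7 is 7 — never all 8.
So no plan with fewer than 9 crossings exists, and this one achieves 9:
1. Engineer goes to the lab module with sample F and sample P.
2. Engineer goes back to the storage bay with sample P.
3. Engineer goes to the lab module with sample H and sample P.
4. Engineer goes back to the storage bay with sample F.
5. Engineer goes to the lab module with sample N and sample Q.
6. Engineer goes back to the storage bay alone.
7. Engineer goes to the lab module with sample D and sample L.
8. Engineer goes back to the storage bay alone.
9. Engineer goes to the lab module with sample F and sample G.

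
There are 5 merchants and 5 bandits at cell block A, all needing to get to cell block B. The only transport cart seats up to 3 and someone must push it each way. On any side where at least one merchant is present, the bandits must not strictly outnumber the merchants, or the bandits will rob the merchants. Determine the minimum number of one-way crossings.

Counting alone: each trip to cell block B takes at most 3 across and each return brings at least 1 back, so after t trips out (and t−1 returns) at most 3t − (t−1) of the 10 are across; that first reaches 10 at t = 5, so at least 9 crossings are needed.
The safety rule pushes this higher. Following every safe sequence of crossings, the most of the 10 that can be at cell block B as the transport cart arrives there on crossing 9 is 9 — never all 10.
So no plan with fewer than 11 crossings exists, and this one achieves 11:
1. 2 bandits → cell block B.  (cell block A: 5M 3B; cell block B: 0M 2B)
2. 1 bandit ← cell block A.  (cell block A: 5M 4B; cell block B: 0M 1B)
3. 3 bandits → cell block B.  (cell block A: 5M 1B; cell block B: 0M 4B)
4. 1 bandit ← cell block A.  (cell block A: 5M 2B; cell block B: 0M 3B)
5. 3 merchants → cell block B.  (cell block A: 2M 2B; cell block B: 3M 3B)
6. 1 merchant and 1 bandit ← cell block A.  (cell block A: 3M 3B; cell block B: 2M 2B)
7. 3 merchants → cell block B.  (cell block A: 0M 3B; cell block B: 5M 2B)
8. 1 bandit ← cell block A.  (cell block A: 0M 4B; cell block B: 5M 1B)
9. 2 bandits → cell block B.  (cell block A: 0M 2B; cell block B: 5M 3B)
10. 1 bandit ← cell block A.  (cell block A: 0M 3B; cell block B: 5M 2B)
11. 3 bandits → cell block B.  (cell block A: 0M 0B; cell block B: 5M 5B)

11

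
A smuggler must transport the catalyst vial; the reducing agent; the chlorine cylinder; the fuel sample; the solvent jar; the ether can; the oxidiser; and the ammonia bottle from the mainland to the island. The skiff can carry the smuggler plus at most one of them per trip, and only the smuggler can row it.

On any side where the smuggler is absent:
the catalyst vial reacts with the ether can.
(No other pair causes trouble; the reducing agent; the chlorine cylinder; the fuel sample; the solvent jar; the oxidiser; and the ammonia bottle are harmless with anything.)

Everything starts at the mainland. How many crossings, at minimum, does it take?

15

Counting alone: the smuggler can take at most 1 across per trip to the island, so moving all 8 needs at least 8 loaded trips out, with a return between consecutive ones — at least 15 crossings.
The plan below uses exactly 15 crossings, so it is optimal:
1. Smuggler goes to the island with the catalyst vial.  [the mainland: the ammonia bottle, the chlorine cylinder, the ether can, the fuel sample, the oxidiser, the reducing agent, the solvent jar | the island: the catalyst vial]
2. Smuggler goes back to the mainland alone.  [the mainland: the ammonia bottle, the chlorine cylinder, the ether can, the fuel sample, the oxidiser, the reducing agent, the solvent jar | the island: the catalyst vial]
3. Smuggler goes to the island with the reducing agent.  [the mainland: the ammonia bottle, the chlorine cylinder, the ether can, the fuel sample, the oxidiser, the solvent jar | the island: the catalyst vial, the reducing agent]
4. Smuggler goes back to the mainland alone.  [the mainland: the ammonia bottle, the chlorine cylinder, the ether can, the fuel sample, the oxidiser, the solvent jar | the island: the catalyst vial, the reducing agent]
5. Smuggler goes to the island with the chlorine cylinder.  [the mainland: the ammonia bottle, the ether can, the fuel sample, the oxidiser, the solvent jar | the island: the catalyst vial, the chlorine cylinder, the reducing agent]
6. Smuggler goes back to the mainland alone.  [the mainland: the ammonia bottle, the ether can, the fuel sample, the oxidiser, the solvent jar | the island: the catalyst vial, the chlorine cylinder, the reducing agent]
7. Smuggler goes to the island with the fuel sample.  [the mainland: the ammonia bottle, the ether can, the oxidiser, the solvent jar | the island: the catalyst vial, the chlorine cylinder, the fuel sample, the reducing agent]
8. Smuggler goes back to the mainland alone.  [the mainland: the ammonia bottle, the ether can, the oxidiser, the solvent jar | the island: the catalyst vial, the chlorine cylinder, the fuel sample, the reducing agent]
9. Smuggler goes to the island with the solvent jar.  [the mainland: the ammonia bottle, the ether can, the oxidiser | the island: the catalyst vial, the chlorine cylinder, the fuel sample, the reducing agent, the solvent jar]
10. Smuggler goes back to the mainland alone.  [the mainland: the ammonia bottle, the ether can, the oxidiser | the island: the catalyst vial, the chlorine cylinder, the fuel sample, the reducing agent, the solvent jar]
11. Smuggler goes to the island with the oxidiser.  [the mainland: the ammonia bottle, the ether can | the island: the catalyst vial, the chlorine cylinder, the fuel sample, the oxidiser, the reducing agent, the solvent jar]
12. Smuggler goes back to the mainland alone.  [the mainland: the ammonia bottle, the ether can | the island: the catalyst vial, the chlorine cylinder, the fuel sample, the oxidiser, the reducing agent, the solvent jar]
13. Smuggler goes to the island with the ammonia bottle.  [the mainland: the ether can | the island: the ammonia bottle, the catalyst vial, the chlorine cylinder, the fuel sample, the oxidiser, the reducing agent, the solvent jar]
14. Smuggler goes back to the mainland alone.  [the mainland: the ether can | the island: the ammonia bottle, the catalyst vial, the chlorine cylinder, the fuel sample, the oxidiser, the reducing agent, the solvent jar]
15. Smuggler goes to the island with the ether can.  [the mainland: — | the island: the ammonia bottle, the catalyst vial, the chlorine cylinder, the ether can, the fuel sample, the oxidiser, the reducing agent, the solvent jar]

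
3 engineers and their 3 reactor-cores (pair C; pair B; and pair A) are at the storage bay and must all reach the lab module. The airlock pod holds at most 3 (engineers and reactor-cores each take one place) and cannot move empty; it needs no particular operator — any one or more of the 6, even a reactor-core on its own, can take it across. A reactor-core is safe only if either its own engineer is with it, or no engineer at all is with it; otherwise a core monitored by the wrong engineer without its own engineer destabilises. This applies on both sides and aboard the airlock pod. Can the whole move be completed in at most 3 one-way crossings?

Counting alone: each trip to the lab module takes at most 3 across and each return brings at least 1 back, so after t trips out (and t−1 returns) at most 3t − (t−1) of the 6 are across; that first reaches 6 at t = 3, so at least 5 crossings are needed.
Since 3 < 5, 3 crossings cannot be enough. (The shortest complete plan in fact takes 5:)
1. engineer C and reactor-core C cross → the lab module.
2. engineer C crosses ← the storage bay.
3. engineer A, engineer B, and engineer C cross → the lab module.
4. reactor-core C crosses ← the storage bay.
5. reactor-core A, reactor-core B, and reactor-core C cross → the lab module.

No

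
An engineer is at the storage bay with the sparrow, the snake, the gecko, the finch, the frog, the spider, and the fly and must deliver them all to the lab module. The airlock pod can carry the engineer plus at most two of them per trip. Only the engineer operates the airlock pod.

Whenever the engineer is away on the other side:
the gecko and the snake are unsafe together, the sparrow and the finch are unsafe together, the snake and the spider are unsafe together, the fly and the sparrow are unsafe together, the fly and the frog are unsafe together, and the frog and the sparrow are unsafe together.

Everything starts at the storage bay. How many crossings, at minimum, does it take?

Whatever the first load, the items left behind include a forbidden pair without the engineer. No opening move is safe, so no plan exists.

impossible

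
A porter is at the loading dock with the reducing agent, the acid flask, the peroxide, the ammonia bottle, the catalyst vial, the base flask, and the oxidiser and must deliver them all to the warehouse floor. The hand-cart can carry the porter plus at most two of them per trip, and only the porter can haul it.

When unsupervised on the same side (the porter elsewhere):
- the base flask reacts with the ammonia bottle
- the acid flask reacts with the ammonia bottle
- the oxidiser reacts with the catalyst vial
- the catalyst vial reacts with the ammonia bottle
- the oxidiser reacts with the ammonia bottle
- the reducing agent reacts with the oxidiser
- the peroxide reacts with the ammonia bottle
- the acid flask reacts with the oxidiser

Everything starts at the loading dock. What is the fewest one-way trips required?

Counting alone: the porter can take at most 2 across per trip to the warehouse floor, so moving all 7 needs at least 4 loaded trips out, with a return between consecutive ones — at least 7 crossings.
The safety rule pushes this higher. Following every safe sequence of crossings, the most of the 7 that can be at the warehouse floor as the hand-cart arrives there on crossings 7, 9 is 5, 6 respectively — never all 7.
So no plan with fewer than 11 crossings exists, and this one achieves 11:
1. Porter goes to the warehouse floor with the ammonia bottle and the oxidiser.  [the loading dock: the acid flask, the base flask, the catalyst vial, the peroxide, the reducing agent | the warehouse floor: the ammonia bottle, the oxidiser]
2. Porter goes back to the loading dock with the ammonia bottle.  [the loading dock: the acid flask, the ammonia bottle, the base flask, the catalyst vial, the peroxide, the reducing agent | the warehouse floor: the oxidiser]
3. Porter goes to the warehouse floor with the ammonia bottle and the reducing agent.  [the loading dock: the acid flask, the base flask, the catalyst vial, the peroxide | the warehouse floor: the ammonia bottle, the oxidiser, the reducing agent]
4. Porter goes back to the loading dock with the oxidiser.  [the loading dock: the acid flask, the base flask, the catalyst vial, the oxidiser, the peroxide | the warehouse floor: the ammonia bottle, the reducing agent]
5. Porter goes to the warehouse floor with the acid flask and the catalyst vial.  [the loading dock: the base flask, the oxidiser, the peroxide | the warehouse floor: the acid flask, the ammonia bottle, the catalyst vial, the reducing agent]
6. Porter goes back to the loading dock with the ammonia bottle.  [the loading dock: the ammonia bottle, the base flask, the oxidiser, the peroxide | the warehouse floor: the acid flask, the catalyst vial, the reducing agent]
7. Porter goes to the warehouse floor with the ammonia bottle and the peroxide.  [the loading dock: the base flask, the oxidiser | the warehouse floor: the acid flask, the ammonia bottle, the catalyst vial, the peroxide, the reducing agent]
8. Porter goes back to the loading dock with the ammonia bottle.  [the loading dock: the ammonia bottle, the base flask, the oxidiser | the warehouse floor: the acid flask, the catalyst vial, the peroxide, the reducing agent]
9. Porter goes to the warehouse floor with the ammonia bottle and the base flask.  [the loading dock: the oxidiser | the warehouse floor: the acid flask, the ammonia bottle, the base flask, the catalyst vial, the peroxide, the reducing agent]
10. Porter goes back to the loading dock with the ammonia bottle.  [the loading dock: the ammonia bottle, the oxidiser | the warehouse floor: the acid flask, the base flask, the catalyst vial, the peroxide, the reducing agent]
11. Porter goes to the warehouse floor with the ammonia bottle and the oxidiser.  [the loading dock: — | the warehouse floor: the acid flask, the ammonia bottle, the base flask, the catalyst vial, the oxidiser, the peroxide, the reducing agent]

11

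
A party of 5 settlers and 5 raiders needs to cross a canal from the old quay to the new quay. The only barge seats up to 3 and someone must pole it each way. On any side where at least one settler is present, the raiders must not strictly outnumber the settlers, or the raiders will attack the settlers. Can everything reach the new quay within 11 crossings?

Yes — this plan uses 11 crossings (≤ 11):
1. 2 raiders → the new quay.  (the old quay: 5S 3R; the new quay: 0S 2R)
2. 1 raider ← the old quay.  (the old quay: 5S 4R; the new quay: 0S 1R)
3. 3 raiders → the new quay.  (the old quay: 5S 1R; the new quay: 0S 4R)
4. 1 raider ← the old quay.  (the old quay: 5S 2R; the new quay: 0S 3R)
5. 3 settlers → the new quay.  (the old quay: 2S 2R; the new quay: 3S 3R)
6. 1 settler and 1 raider ← the old quay.  (the old quay: 3S 3R; the new quay: 2S 2R)
7. 3 settlers → the new quay.  (the old quay: 0S 3R; the new quay: 5S 2R)
8. 1 raider ← the old quay.  (the old quay: 0S 4R; the new quay: 5S 1R)
9. 2 raiders → the new quay.  (the old quay: 0S 2R; the new quay: 5S 3R)
10. 1 raider ← the old quay.  (the old quay: 0S 3R; the new quay: 5S 2R)
11. 3 raiders → the new quay.  (the old quay: 0S 0R; the new quay: 5S 5R)

Yes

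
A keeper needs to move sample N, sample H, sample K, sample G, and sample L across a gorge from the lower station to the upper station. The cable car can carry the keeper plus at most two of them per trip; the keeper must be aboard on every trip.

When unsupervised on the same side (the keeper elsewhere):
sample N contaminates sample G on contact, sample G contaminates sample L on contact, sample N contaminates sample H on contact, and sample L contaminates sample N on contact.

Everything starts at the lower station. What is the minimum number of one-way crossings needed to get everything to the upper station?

Counting alone: the keeper can take at most 2 across per trip to the upper station, so moving all 5 needs at least 3 loaded trips out, with a return between consecutive ones — at least 5 crossings.
The safety rule pushes this higher. Following every safe sequence of crossings, the most of the 5 that can be at the upper station as the cable car arrives there on crossing 5 is 4 — never all 5.
So no plan with fewer than 7 crossings exists, and this one achieves 7:
1. Keeper goes to the upper station with sample G and sample N.
2. Keeper goes back to the lower station with sample N.
3. Keeper goes to the upper station with sample H and sample N.
4. Keeper goes back to the lower station with sample N.
5. Keeper goes to the upper station with sample K and sample N.
6. Keeper goes back to the lower station with sample N.
7. Keeper goes to the upper station with sample L and sample N.

7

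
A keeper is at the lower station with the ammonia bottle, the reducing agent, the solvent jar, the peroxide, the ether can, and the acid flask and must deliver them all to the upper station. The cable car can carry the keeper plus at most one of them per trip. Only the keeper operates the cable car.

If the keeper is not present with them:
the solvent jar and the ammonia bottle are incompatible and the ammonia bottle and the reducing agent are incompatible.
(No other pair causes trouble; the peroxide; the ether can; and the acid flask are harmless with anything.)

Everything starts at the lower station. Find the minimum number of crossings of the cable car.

13

Counting alone: the keeper can take at most 1 across per trip to the upper station, so moving all 6 needs at least 6 loaded trips out, with a return between consecutive ones — at least 11 crossings.
The safety rule pushes this higher. Following every safe sequence of crossings, the most of the 6 that can be at the upper station as the cable car arrives there on crossing 11 is 5 — never all 6.
So no plan with fewer than 13 crossings exists, and this one achieves 13:
1. Keeper goes to the upper station with the ammonia bottle.
2. Keeper goes back to the lower station alone.
3. Keeper goes to the upper station with the reducing agent.
4. Keeper goes back to the lower station with the ammonia bottle.
5. Keeper goes to the upper station with the solvent jar.
6. Keeper goes back to the lower station alone.
7. Keeper goes to the upper station with the peroxide.
8. Keeper goes back to the lower station alone.
9. Keeper goes to the upper station with the ether can.
10. Keeper goes back to the lower station alone.
11. Keeper goes to the upper station with the acid flask.
12. Keeper goes back to the lower station alone.
13. Keeper goes to the upper station with the ammonia bottle.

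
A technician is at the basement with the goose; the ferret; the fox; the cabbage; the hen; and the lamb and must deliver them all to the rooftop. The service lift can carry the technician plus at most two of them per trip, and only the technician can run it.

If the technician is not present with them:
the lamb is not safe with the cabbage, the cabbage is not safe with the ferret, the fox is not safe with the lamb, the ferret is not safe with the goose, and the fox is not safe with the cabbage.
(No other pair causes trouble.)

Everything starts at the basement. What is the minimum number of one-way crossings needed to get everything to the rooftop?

impossible

Whatever the first load, the items left behind include a forbidden pair without the technician. No opening move is safe, so no plan exists.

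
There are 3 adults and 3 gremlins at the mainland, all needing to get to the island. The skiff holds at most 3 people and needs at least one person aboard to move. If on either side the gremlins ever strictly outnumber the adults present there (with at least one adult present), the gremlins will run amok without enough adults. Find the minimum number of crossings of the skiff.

Counting alone: each trip to the island takes at most 3 across and each return brings at least 1 back, so after t trips out (and t−1 returns) at most 3t − (t−1) of the 6 are across; that first reaches 6 at t = 3, so at least 5 crossings are needed.
The plan below uses exactly 5 crossings, so it is optimal:
1. 2 gremlins → the island.  (the mainland: 3A 1G; the island: 0A 2G)
2. 1 gremlin ← the mainland.  (the mainland: 3A 2G; the island: 0A 1G)
3. 3 adults → the island.  (the mainland: 0A 2G; the island: 3A 1G)
4. 1 gremlin ← the mainland.  (the mainland: 0A 3G; the island: 3A 0G)
5. 3 gremlins → the island.  (the mainland: 0A 0G; the island: 3A 3G)

5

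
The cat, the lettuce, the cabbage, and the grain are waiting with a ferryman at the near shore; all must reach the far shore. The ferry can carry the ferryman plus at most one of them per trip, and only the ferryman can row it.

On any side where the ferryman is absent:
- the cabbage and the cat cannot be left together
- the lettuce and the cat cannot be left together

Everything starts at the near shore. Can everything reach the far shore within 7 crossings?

No

Counting alone: the ferryman can take at most 1 across per trip to the far shore, so moving all 4 needs at least 4 loaded trips out, with a return between consecutive ones — at least 7 crossings.
The safety rule pushes this higher. Following every safe sequence of crossings, the most of the 4 that can be at the far shore as the ferry arrives there on crossing 7 is 3 — never all 4.
So the move cannot be finished within 7 crossings. (The shortest complete plan takes 9:)
1. Ferryman goes to the far shore with the cat.
2. Ferryman goes back to the near shore alone.
3. Ferryman goes to the far shore with the lettuce.
4. Ferryman goes back to the near shore with the cat.
5. Ferryman goes to the far shore with the cabbage.
6. Ferryman goes back to the near shore alone.
7. Ferryman goes to the far shore with the grain.
8. Ferryman goes back to the near shore alone.
9. Ferryman goes to the far shore with the cat.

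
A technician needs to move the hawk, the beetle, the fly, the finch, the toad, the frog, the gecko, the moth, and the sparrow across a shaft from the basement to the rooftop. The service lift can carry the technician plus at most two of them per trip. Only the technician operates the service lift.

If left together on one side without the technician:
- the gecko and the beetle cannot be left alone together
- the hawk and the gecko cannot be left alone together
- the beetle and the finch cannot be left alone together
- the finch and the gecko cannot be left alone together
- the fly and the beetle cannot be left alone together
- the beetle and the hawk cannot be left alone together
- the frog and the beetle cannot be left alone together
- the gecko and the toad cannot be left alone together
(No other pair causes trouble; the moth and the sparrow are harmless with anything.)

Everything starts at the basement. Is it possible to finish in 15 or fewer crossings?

Yes — this plan uses 15 crossings (≤ 15):
1. Technician goes to the rooftop with the beetle and the gecko.  [the basement: the finch, the fly, the frog, the hawk, the moth, the sparrow, the toad | the rooftop: the beetle, the gecko]
2. Technician goes back to the basement with the beetle.  [the basement: the beetle, the finch, the fly, the frog, the hawk, the moth, the sparrow, the toad | the rooftop: the gecko]
3. Technician goes to the rooftop with the beetle and the fly.  [the basement: the finch, the frog, the hawk, the moth, the sparrow, the toad | the rooftop: the beetle, the fly, the gecko]
4. Technician goes back to the basement with the beetle.  [the basement: the beetle, the finch, the frog, the hawk, the moth, the sparrow, the toad | the rooftop: the fly, the gecko]
5. Technician goes to the rooftop with the beetle and the frog.  [the basement: the finch, the hawk, the moth, the sparrow, the toad | the rooftop: the beetle, the fly, the frog, the gecko]
6. Technician goes back to the basement with the beetle.  [the basement: the beetle, the finch, the hawk, the moth, the sparrow, the toad | the rooftop: the fly, the frog, the gecko]
7. Technician goes to the rooftop with the finch and the hawk.  [the basement: the beetle, the moth, the sparrow, the toad | the rooftop: the finch, the fly, the frog, the gecko, the hawk]
8. Technician goes back to the basement with the gecko.  [the basement: the beetle, the gecko, the moth, the sparrow, the toad | the rooftop: the finch, the fly, the frog, the hawk]
9. Technician goes to the rooftop with the beetle and the toad.  [the basement: the gecko, the moth, the sparrow | the rooftop: the beetle, the finch, the fly, the frog, the hawk, the toad]
10. Technician goes back to the basement with the beetle.  [the basement: the beetle, the gecko, the moth, the sparrow | the rooftop: the finch, the fly, the frog, the hawk, the toad]
11. Technician goes to the rooftop with the beetle and the moth.  [the basement: the gecko, the sparrow | the rooftop: the beetle, the finch, the fly, the frog, the hawk, the moth, the toad]
12. Technician goes back to the basement with the beetle.  [the basement: the beetle, the gecko, the sparrow | the rooftop: the finch, the fly, the frog, the hawk, the moth, the toad]
13. Technician goes to the rooftop with the beetle and the sparrow.  [the basement: the gecko | the rooftop: the beetle, the finch, the fly, the frog, the hawk, the moth, the sparrow, the toad]
14. Technician goes back to the basement with the beetle.  [the basement: the beetle, the gecko | the rooftop: the finch, the fly, the frog, the hawk, the moth, the sparrow, the toad]
15. Technician goes to the rooftop with the beetle and the gecko.  [the basement: — | the rooftop: the beetle, the finch, the fly, the frog, the gecko, the hawk, the moth, the sparrow, the toad]

Yes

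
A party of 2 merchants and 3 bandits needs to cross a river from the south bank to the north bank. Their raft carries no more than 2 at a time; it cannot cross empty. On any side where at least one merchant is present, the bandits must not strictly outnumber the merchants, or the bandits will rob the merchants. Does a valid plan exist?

The bandits already outnumber the merchants at the south bank before anyone moves, so the starting position itself is disallowed.

No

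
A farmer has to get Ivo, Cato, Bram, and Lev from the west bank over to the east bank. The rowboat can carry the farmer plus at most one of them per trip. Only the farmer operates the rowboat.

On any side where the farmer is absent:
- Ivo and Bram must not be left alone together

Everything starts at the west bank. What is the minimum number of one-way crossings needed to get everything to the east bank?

7

Counting alone: the farmer can take at most 1 across per trip to the east bank, so moving all 4 needs at least 4 loaded trips out, with a return between consecutive ones — at least 7 crossings.
The plan below uses exactly 7 crossings, so it is optimal:
1. Farmer goes to the east bank with Ivo.
2. Farmer goes back to the west bank alone.
3. Farmer goes to the east bank with Cato.
4. Farmer goes back to the west bank alone.
5. Farmer goes to the east bank with Lev.
6. Farmer goes back to the west bank alone.
7. Farmer goes to the east bank with Bram.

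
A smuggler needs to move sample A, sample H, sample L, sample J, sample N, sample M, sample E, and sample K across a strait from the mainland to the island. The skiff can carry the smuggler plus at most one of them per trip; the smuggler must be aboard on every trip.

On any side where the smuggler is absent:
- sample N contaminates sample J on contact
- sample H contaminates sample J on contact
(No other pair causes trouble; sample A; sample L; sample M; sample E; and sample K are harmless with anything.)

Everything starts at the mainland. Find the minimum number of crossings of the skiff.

Counting alone: the smuggler can take at most 1 across per trip to the island, so moving all 8 needs at least 8 loaded trips out, with a return between consecutive ones — at least 15 crossings.
The safety rule pushes this higher. Following every safe sequence of crossings, the most of the 8 that can be at the island as the skiff arrives there on crossing 15 is 7 — never all 8.
So no plan with fewer than 17 crossings exists, and this one achieves 17:
1. Smuggler goes to the island with sample J.  [the mainland: sample A, sample E, sample H, sample K, sample L, sample M, sample N | the island: sample J]
2. Smuggler goes back to the mainland alone.  [the mainland: sample A, sample E, sample H, sample K, sample L, sample M, sample N | the island: sample J]
3. Smuggler goes to the island with sample A.  [the mainland: sample E, sample H, sample K, sample L, sample M, sample N | the island: sample A, sample J]
4. Smuggler goes back to the mainland alone.  [the mainland: sample E, sample H, sample K, sample L, sample M, sample N | the island: sample A, sample J]
5. Smuggler goes to the island with sample H.  [the mainland: sample E, sample K, sample L, sample M, sample N | the island: sample A, sample H, sample J]
6. Smuggler goes back to the mainland with sample J.  [the mainland: sample E, sample J, sample K, sample L, sample M, sample N | the island: sample A, sample H]
7. Smuggler goes to the island with sample N.  [the mainland: sample E, sample J, sample K, sample L, sample M | the island: sample A, sample H, sample N]
8. Smuggler goes back to the mainland alone.  [the mainland: sample E, sample J, sample K, sample L, sample M | the island: sample A, sample H, sample N]
9. Smuggler goes to the island with sample L.  [the mainland: sample E, sample J, sample K, sample M | the island: sample A, sample H, sample L, sample N]
10. Smuggler goes back to the mainland alone.  [the mainland: sample E, sample J, sample K, sample M | the island: sample A, sample H, sample L, sample N]
11. Smuggler goes to the island with sample M.  [the mainland: sample E, sample J, sample K | the island: sample A, sample H, sample L, sample M, sample N]
12. Smuggler goes back to the mainland alone.  [the mainland: sample E, sample J, sample K | the island: sample A, sample H, sample L, sample M, sample N]
13. Smuggler goes to the island with sample E.  [the mainland: sample J, sample K | the island: sample A, sample E, sample H, sample L, sample M, sample N]
14. Smuggler goes back to the mainland alone.  [the mainland: sample J, sample K | the island: sample A, sample E, sample H, sample L, sample M, sample N]
15. Smuggler goes to the island with sample K.  [the mainland: sample J | the island: sample A, sample E, sample H, sample K, sample L, sample M, sample N]
16. Smuggler goes back to the mainland alone.  [the mainland: sample J | the island: sample A, sample E, sample H, sample K, sample L, sample M, sample N]
17. Smuggler goes to the island with sample J.  [the mainland: — | the island: sample A, sample E, sample H, sample J, sample K, sample L, sample M, sample N]

17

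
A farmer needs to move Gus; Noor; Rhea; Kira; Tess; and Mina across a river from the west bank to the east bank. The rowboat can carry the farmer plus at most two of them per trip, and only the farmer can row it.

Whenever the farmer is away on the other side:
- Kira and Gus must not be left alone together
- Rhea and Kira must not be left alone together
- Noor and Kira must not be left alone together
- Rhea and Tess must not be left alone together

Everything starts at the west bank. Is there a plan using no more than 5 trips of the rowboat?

Counting alone: the farmer can take at most 2 across per trip to the east bank, so moving all 6 needs at least 3 loaded trips out, with a return between consecutive ones — at least 5 crossings.
The safety rule pushes this higher. Following every safe sequence of crossings, the most of the 6 that can be at the east bank as the rowboat arrives there on crossing 5 is 5 — never all 6.
So the move cannot be finished within 5 crossings. (The shortest complete plan takes 7:)
1. Farmer goes to the east bank with Kira and Rhea.  [the west bank: Gus, Mina, Noor, Tess | the east bank: Kira, Rhea]
2. Farmer goes back to the west bank with Rhea.  [the west bank: Gus, Mina, Noor, Rhea, Tess | the east bank: Kira]
3. Farmer goes to the east bank with Gus and Rhea.  [the west bank: Mina, Noor, Tess | the east bank: Gus, Kira, Rhea]
4. Farmer goes back to the west bank with Kira.  [the west bank: Kira, Mina, Noor, Tess | the east bank: Gus, Rhea]
5. Farmer goes to the east bank with Mina and Noor.  [the west bank: Kira, Tess | the east bank: Gus, Mina, Noor, Rhea]
6. Farmer goes back to the west bank alone.  [the west bank: Kira, Tess | the east bank: Gus, Mina, Noor, Rhea]
7. Farmer goes to the east bank with Kira and Tess.  [the west bank: — | the east bank: Gus, Kira, Mina, Noor, Rhea, Tess]

No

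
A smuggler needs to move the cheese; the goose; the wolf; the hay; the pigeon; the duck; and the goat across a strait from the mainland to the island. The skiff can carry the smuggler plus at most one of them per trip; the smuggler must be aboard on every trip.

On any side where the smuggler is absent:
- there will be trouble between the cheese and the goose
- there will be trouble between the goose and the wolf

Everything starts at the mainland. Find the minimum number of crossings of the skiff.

Counting alone: the smuggler can take at most 1 across per trip to the island, so moving all 7 needs at least 7 loaded trips out, with a return between consecutive ones — at least 13 crossings.
The safety rule pushes this higher. Following every safe sequence of crossings, the most of the 7 that can be at the island as the skiff arrives there on crossing 13 is 6 — never all 7.
So no plan with fewer than 15 crossings exists, and this one achieves 15:
1. Smuggler goes to the island with the goose.  [the mainland: the cheese, the duck, the goat, the hay, the pigeon, the wolf | the island: the goose]
2. Smuggler goes back to the mainland alone.  [the mainland: the cheese, the duck, the goat, the hay, the pigeon, the wolf | the island: the goose]
3. Smuggler goes to the island with the cheese.  [the mainland: the duck, the goat, the hay, the pigeon, the wolf | the island: the cheese, the goose]
4. Smuggler goes back to the mainland with the goose.  [the mainland: the duck, the goat, the goose, the hay, the pigeon, the wolf | the island: the cheese]
5. Smuggler goes to the island with the wolf.  [the mainland: the duck, the goat, the goose, the hay, the pigeon | the island: the cheese, the wolf]
6. Smuggler goes back to the mainland alone.  [the mainland: the duck, the goat, the goose, the hay, the pigeon | the island: the cheese, the wolf]
7. Smuggler goes to the island with the hay.  [the mainland: the duck, the goat, the goose, the pigeon | the island: the cheese, the hay, the wolf]
8. Smuggler goes back to the mainland alone.  [the mainland: the duck, the goat, the goose, the pigeon | the island: the cheese, the hay, the wolf]
9. Smuggler goes to the island with the pigeon.  [the mainland: the duck, the goat, the goose | the island: the cheese, the hay, the pigeon, the wolf]
10. Smuggler goes back to the mainland alone.  [the mainland: the duck, the goat, the goose | the island: the cheese, the hay, the pigeon, the wolf]
11. Smuggler goes to the island with the duck.  [the mainland: the goat, the goose | the island: the cheese, the duck, the hay, the pigeon, the wolf]
12. Smuggler goes back to the mainland alone.  [the mainland: the goat, the goose | the island: the cheese, the duck, the hay, the pigeon, the wolf]
13. Smuggler goes to the island with the goat.  [the mainland: the goose | the island: the cheese, the duck, the goat, the hay, the pigeon, the wolf]
14. Smuggler goes back to the mainland alone.  [the mainland: the goose | the island: the cheese, the duck, the goat, the hay, the pigeon, the wolf]
15. Smuggler goes to the island with the goose.  [the mainland: — | the island: the cheese, the duck, the goat, the goose, the hay, the pigeon, the wolf]

15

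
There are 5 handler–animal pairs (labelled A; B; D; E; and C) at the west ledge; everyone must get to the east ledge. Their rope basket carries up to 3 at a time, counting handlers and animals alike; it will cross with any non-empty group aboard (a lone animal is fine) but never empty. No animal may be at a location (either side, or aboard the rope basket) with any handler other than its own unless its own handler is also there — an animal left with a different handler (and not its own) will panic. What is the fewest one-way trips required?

Counting alone: each trip to the east ledge takes at most 3 across and each return brings at least 1 back, so after t trips out (and t−1 returns) at most 3t − (t−1) of the 10 are across; that first reaches 10 at t = 5, so at least 9 crossings are needed.
The safety rule pushes this higher. Following every safe sequence of crossings, the most of the 10 that can be at the east ledge as the rope basket arrives there on crossing 9 is 9 — never all 10.
So no plan with fewer than 11 crossings exists, and this one achieves 11:
1. animal A and handler A cross → the east ledge.
2. handler A crosses ← the west ledge.
3. animal B, animal D, and animal E cross → the east ledge.
4. animal A crosses ← the west ledge.
5. handler B, handler D, and handler E cross → the east ledge.
6. animal B and handler B cross ← the west ledge.
7. handler A, handler B, and handler C cross → the east ledge.
8. animal D crosses ← the west ledge.
9. animal A and animal B cross → the east ledge.
10. animal A crosses ← the west ledge.
11. animal A, animal C, and animal D cross → the east ledge.

11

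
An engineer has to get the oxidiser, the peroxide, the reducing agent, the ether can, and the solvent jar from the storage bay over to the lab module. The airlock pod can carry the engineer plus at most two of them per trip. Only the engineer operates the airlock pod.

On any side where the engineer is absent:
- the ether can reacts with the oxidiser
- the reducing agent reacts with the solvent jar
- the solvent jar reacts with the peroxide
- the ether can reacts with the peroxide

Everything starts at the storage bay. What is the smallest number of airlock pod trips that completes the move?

Counting alone: the engineer can take at most 2 across per trip to the lab module, so moving all 5 needs at least 3 loaded trips out, with a return between consecutive ones — at least 5 crossings.
The safety rule pushes this higher. Following every safe sequence of crossings, the most of the 5 that can be at the lab module as the airlock pod arrives there on crossing 5 is 4 — never all 5.
So no plan with fewer than 7 crossings exists, and this one achieves 7:
1. Engineer goes to the lab module with the ether can and the solvent jar.  [the storage bay: the oxidiser, the peroxide, the reducing agent | the lab module: the ether can, the solvent jar]
2. Engineer goes back to the storage bay alone.  [the storage bay: the oxidiser, the peroxide, the reducing agent | the lab module: the ether can, the solvent jar]
3. Engineer goes to the lab module with the oxidiser.  [the storage bay: the peroxide, the reducing agent | the lab module: the ether can, the oxidiser, the solvent jar]
4. Engineer goes back to the storage bay with the ether can.  [the storage bay: the ether can, the peroxide, the reducing agent | the lab module: the oxidiser, the solvent jar]
5. Engineer goes to the lab module with the peroxide and the reducing agent.  [the storage bay: the ether can | the lab module: the oxidiser, the peroxide, the reducing agent, the solvent jar]
6. Engineer goes back to the storage bay with the solvent jar.  [the storage bay: the ether can, the solvent jar | the lab module: the oxidiser, the peroxide, the reducing agent]
7. Engineer goes to the lab module with the ether can and the solvent jar.  [the storage bay: — | the lab module: the ether can, the oxidiser, the peroxide, the reducing agent, the solvent jar]

7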